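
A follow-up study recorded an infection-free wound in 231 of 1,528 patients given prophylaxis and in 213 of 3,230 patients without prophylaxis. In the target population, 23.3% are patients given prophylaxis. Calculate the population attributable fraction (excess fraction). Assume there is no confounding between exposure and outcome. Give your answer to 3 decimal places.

PAF ≈ 0.231

p₁ = P(outcome | exposed) = 231/1528 = 0.15118
p₀ = P(outcome | unexposed) = 213/3230 = 0.065944
Overall risk P(Y=1) = π·p₁ + (1−π)·p₀ = 0.233×0.15118 + 0.767×0.065944 = 0.085804.
Under exogeneity, PAF = [P(Y=1) − p₀] / P(Y=1).
PAF = (0.085804 − 0.065944) / 0.085804 ≈ 0.2315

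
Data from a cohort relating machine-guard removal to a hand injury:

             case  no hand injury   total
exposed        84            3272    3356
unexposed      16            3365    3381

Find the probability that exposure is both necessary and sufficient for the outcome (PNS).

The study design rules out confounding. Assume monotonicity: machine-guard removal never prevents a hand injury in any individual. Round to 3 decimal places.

PNS ≈ 0.020

p₁ = P(outcome | exposed) = 84/3356 = 0.02503
p₀ = P(outcome | unexposed) = 16/3381 = 0.0047323
Under exogeneity and monotonicity, PNS = p₁ − p₀.
PNS = 0.02503 − 0.0047323 = 0.020297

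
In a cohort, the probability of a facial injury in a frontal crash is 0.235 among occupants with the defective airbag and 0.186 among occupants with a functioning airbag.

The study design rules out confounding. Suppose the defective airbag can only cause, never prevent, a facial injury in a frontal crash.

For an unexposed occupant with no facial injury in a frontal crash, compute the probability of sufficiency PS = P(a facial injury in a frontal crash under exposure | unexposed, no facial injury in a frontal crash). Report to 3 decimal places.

Let p₁ = 0.235, p₀ = 0.186.
Under exogeneity and monotonicity, PS = (p₁ − p₀) / (1 − p₀).
PS = (0.235 − 0.186) / (1 − 0.186) = 0.049 / 0.814 ≈ 0.0602

PS ≈ 0.060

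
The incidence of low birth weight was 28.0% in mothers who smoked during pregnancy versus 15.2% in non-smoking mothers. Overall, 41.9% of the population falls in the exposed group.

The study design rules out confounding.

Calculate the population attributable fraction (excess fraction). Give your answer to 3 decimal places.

PAF ≈ 0.261

p₁ = 0.28, p₀ = 0.152.
Overall risk P(Y=1) = π·p₁ + (1−π)·p₀ = 0.419×0.28 + 0.581×0.152 = 0.20563.
Under exogeneity, PAF = [P(Y=1) − p₀] / P(Y=1).
PAF = (0.20563 − 0.152) / 0.20563 ≈ 0.2608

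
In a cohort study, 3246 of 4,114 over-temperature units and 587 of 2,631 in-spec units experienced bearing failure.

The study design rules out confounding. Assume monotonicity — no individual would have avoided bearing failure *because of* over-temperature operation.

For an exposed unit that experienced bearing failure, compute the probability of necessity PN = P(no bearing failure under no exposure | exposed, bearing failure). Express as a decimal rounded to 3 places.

p₁ = P(outcome | exposed) = 3246/4114 = 0.78901
p₀ = P(outcome | unexposed) = 587/2631 = 0.22311
Under exogeneity and monotonicity, PN = (p₁ − p₀) / p₁.
PN = (0.78901 − 0.22311) / 0.78901 = 0.5659 / 0.78901 ≈ 0.7172

PN ≈ 0.717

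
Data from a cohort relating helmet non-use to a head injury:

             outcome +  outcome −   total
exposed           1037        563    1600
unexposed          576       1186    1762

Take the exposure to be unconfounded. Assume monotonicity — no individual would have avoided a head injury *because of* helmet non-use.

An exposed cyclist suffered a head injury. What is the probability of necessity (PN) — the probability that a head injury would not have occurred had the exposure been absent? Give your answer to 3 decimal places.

p₁ = P(outcome | exposed) = 1037/1600 = 0.64812
p₀ = P(outcome | unexposed) = 576/1762 = 0.3269
Under exogeneity and monotonicity, PN = (p₁ − p₀) / p₁.
PN = (0.64812 − 0.3269) / 0.64812 = 0.32122 / 0.64812 ≈ 0.4956

PN ≈ 0.496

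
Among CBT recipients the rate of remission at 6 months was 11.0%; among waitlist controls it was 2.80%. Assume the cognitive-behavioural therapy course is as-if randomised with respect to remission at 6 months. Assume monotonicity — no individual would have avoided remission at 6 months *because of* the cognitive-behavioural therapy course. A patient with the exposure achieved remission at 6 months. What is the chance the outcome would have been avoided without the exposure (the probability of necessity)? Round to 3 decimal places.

p₁ = 0.11, p₀ = 0.028.
Under exogeneity and monotonicity, PN = (p₁ − p₀) / p₁.
PN = (0.11 − 0.028) / 0.11 = 0.082 / 0.11 ≈ 0.7455

PN ≈ 0.745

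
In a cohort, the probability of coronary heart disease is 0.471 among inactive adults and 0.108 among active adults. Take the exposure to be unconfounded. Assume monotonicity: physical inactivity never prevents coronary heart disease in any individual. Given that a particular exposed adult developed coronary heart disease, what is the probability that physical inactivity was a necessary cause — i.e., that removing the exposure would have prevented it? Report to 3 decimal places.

PN ≈ 0.771

Let p₁ = 0.471, p₀ = 0.108.
Under exogeneity and monotonicity, PN = (p₁ − p₀) / p₁.
PN = (0.471 − 0.108) / 0.471 = 0.363 / 0.471 ≈ 0.7707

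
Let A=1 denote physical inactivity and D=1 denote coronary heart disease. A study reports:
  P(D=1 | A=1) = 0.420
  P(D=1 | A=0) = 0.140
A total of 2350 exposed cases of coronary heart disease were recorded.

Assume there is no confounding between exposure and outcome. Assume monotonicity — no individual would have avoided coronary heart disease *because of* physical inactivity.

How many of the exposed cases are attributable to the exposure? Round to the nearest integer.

Let p₁ = 0.42, p₀ = 0.14.
PN = (p₁ − p₀)/p₁ = (0.42 − 0.14) / 0.42 ≈ 0.66667.
Attributable cases ≈ PN × (exposed cases) = 0.66667 × 2350 ≈ 1566.67.

about 1567 cases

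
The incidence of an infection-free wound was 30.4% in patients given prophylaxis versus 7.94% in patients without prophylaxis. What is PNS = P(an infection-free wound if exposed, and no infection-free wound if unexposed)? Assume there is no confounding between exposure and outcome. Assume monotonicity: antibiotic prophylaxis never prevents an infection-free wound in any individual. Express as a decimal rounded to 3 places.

PNS ≈ 0.225

p₁ = 0.304, p₀ = 0.0794.
Under exogeneity and monotonicity, PNS = p₁ − p₀.
PNS = 0.304 − 0.0794 = 0.2246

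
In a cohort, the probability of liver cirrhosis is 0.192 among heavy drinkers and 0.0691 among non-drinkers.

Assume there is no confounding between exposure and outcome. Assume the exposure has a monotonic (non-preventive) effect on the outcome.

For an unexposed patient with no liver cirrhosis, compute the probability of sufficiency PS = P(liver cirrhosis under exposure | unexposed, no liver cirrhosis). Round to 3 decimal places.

PS ≈ 0.132

Let p₁ = 0.192, p₀ = 0.0691.
Under exogeneity and monotonicity, PS = (p₁ − p₀) / (1 − p₀).
PS = (0.192 − 0.0691) / (1 − 0.0691) = 0.1229 / 0.9309 ≈ 0.1320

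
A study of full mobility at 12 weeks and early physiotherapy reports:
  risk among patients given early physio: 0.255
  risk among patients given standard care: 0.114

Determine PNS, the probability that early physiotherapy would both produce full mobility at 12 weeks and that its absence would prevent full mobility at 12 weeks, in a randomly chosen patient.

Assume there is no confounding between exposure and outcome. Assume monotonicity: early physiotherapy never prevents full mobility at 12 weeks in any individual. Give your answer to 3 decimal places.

PNS ≈ 0.141

Let p₁ = 0.255, p₀ = 0.114.
Under exogeneity and monotonicity, PNS = p₁ − p₀.
PNS = 0.255 − 0.114 = 0.141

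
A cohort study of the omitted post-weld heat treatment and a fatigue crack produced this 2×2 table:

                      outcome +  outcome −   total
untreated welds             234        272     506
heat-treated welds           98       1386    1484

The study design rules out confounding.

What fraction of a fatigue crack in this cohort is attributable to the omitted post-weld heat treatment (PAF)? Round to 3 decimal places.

p₁ = P(outcome | exposed) = 234/506 = 0.46245
p₀ = P(outcome | unexposed) = 98/1484 = 0.066038
Exposure prevalence π = 506/1990 = 0.25427; overall risk P(Y=1) = 0.16683.
Under exogeneity, PAF = [P(Y=1) − p₀]/P(Y=1).
PAF = (0.16683 − 0.066038) / 0.16683 ≈ 0.6042

PAF ≈ 0.604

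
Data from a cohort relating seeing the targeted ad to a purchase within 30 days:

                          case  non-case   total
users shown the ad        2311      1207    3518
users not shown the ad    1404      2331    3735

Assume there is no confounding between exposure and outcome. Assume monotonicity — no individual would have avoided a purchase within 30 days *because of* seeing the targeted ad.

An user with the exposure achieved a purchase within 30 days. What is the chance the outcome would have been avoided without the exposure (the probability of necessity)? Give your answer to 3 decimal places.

PN ≈ 0.428

p₁ = P(outcome | exposed) = 2311/3518 = 0.65691
p₀ = P(outcome | unexposed) = 1404/3735 = 0.3759
Under exogeneity and monotonicity, PN = (p₁ − p₀)/p₁.
PN = (0.65691 − 0.3759) / 0.65691 ≈ 0.4278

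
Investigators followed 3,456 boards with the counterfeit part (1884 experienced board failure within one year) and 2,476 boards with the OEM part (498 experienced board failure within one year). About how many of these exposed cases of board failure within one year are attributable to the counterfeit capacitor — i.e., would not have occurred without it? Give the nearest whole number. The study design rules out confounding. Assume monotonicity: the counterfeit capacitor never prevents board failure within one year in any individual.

about 1189 cases

p₁ = P(outcome | exposed) = 1884/3456 = 0.54514
p₀ = P(outcome | unexposed) = 498/2476 = 0.20113
PN = (p₁ − p₀)/p₁ = (0.54514 − 0.20113) / 0.54514 ≈ 0.63105.
Attributable cases ≈ PN × (exposed cases) = 0.63105 × 1884 ≈ 1188.89.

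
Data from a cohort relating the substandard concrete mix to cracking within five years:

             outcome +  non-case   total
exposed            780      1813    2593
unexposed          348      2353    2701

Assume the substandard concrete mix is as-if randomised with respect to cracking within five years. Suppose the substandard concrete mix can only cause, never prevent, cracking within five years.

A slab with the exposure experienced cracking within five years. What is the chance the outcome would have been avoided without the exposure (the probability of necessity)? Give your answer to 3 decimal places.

p₁ = P(outcome | exposed) = 780/2593 = 0.30081
p₀ = P(outcome | unexposed) = 348/2701 = 0.12884
Under exogeneity and monotonicity, PN = (p₁ − p₀) / p₁.
PN = (0.30081 − 0.12884) / 0.30081 = 0.17197 / 0.30081 ≈ 0.5717

PN ≈ 0.572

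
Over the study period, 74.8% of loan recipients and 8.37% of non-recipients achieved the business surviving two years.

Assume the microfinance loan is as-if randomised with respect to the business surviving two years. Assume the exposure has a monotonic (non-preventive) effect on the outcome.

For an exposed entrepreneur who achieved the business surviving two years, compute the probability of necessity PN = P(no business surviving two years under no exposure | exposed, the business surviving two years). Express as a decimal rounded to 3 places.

PN ≈ 0.888

p₁ = 0.748, p₀ = 0.0837.
Under exogeneity and monotonicity, PN = (p₁ − p₀) / p₁.
PN = (0.748 − 0.0837) / 0.748 = 0.6643 / 0.748 ≈ 0.8881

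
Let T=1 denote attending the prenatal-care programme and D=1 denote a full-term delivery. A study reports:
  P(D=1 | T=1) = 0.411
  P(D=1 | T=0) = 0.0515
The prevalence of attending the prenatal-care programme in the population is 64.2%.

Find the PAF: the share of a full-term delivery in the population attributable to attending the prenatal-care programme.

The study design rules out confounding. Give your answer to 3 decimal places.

Let p₁ = 0.411, p₀ = 0.0515.
Overall risk P(Y=1) = π·p₁ + (1−π)·p₀ = 0.642×0.411 + 0.358×0.0515 = 0.2823.
Under exogeneity, PAF = [P(Y=1) − p₀] / P(Y=1).
PAF = (0.2823 − 0.0515) / 0.2823 ≈ 0.8176

PAF ≈ 0.818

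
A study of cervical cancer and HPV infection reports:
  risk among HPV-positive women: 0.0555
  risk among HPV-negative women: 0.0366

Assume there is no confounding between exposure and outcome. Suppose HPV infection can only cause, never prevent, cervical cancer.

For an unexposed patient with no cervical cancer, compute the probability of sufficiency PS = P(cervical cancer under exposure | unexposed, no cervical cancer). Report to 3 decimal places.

PS ≈ 0.020

Let p₁ = 0.0555, p₀ = 0.0366.
Under exogeneity and monotonicity, PS = (p₁ − p₀) / (1 − p₀).
PS = (0.0555 − 0.0366) / (1 − 0.0366) = 0.0189 / 0.9634 ≈ 0.0196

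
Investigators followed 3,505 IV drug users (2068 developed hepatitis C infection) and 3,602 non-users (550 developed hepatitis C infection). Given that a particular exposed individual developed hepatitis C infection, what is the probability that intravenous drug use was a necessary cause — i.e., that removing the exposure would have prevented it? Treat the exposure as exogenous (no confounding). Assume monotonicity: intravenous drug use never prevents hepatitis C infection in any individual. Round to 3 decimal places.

PN ≈ 0.741

p₁ = P(outcome | exposed) = 2068/3505 = 0.59001
p₀ = P(outcome | unexposed) = 550/3602 = 0.15269
Under exogeneity and monotonicity, PN = (p₁ − p₀) / p₁.
PN = (0.59001 − 0.15269) / 0.59001 = 0.43732 / 0.59001 ≈ 0.7412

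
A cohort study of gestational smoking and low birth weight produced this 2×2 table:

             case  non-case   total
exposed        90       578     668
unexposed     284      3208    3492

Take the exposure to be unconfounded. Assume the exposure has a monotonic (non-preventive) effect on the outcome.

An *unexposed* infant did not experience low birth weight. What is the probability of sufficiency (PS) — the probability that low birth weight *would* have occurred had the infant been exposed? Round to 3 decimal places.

p₁ = P(outcome | exposed) = 90/668 = 0.13473
p₀ = P(outcome | unexposed) = 284/3492 = 0.081329
Under exogeneity and monotonicity, PS = (p₁ − p₀) / (1 − p₀).
PS = (0.13473 − 0.081329) / (1 − 0.081329) = 0.053402 / 0.91867 ≈ 0.0581

PS ≈ 0.058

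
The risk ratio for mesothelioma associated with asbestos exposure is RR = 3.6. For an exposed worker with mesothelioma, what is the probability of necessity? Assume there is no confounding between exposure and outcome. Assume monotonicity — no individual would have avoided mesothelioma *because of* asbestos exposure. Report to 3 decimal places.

Under exogeneity and monotonicity, PN = (RR − 1) / RR = 1 − 1/RR.
PN = (3.6 − 1) / 3.6 = 2.6 / 3.6 ≈ 0.7222

PN ≈ 0.722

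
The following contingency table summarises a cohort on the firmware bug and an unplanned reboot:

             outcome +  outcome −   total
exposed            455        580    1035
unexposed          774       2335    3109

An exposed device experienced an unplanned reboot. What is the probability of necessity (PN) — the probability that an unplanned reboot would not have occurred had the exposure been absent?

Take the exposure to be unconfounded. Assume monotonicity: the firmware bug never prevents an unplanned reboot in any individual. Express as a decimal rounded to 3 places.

PN ≈ 0.434

p₁ = P(outcome | exposed) = 455/1035 = 0.43961
p₀ = P(outcome | unexposed) = 774/3109 = 0.24895
Under exogeneity and monotonicity, PN = (p₁ − p₀)/p₁.
PN = (0.43961 − 0.24895) / 0.43961 ≈ 0.4337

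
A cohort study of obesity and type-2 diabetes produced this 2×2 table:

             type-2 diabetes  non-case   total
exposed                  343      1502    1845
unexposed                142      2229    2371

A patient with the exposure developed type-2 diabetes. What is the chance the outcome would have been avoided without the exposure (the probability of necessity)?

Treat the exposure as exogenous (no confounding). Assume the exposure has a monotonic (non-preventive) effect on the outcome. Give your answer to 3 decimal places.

p₁ = P(outcome | exposed) = 343/1845 = 0.18591
p₀ = P(outcome | unexposed) = 142/2371 = 0.05989
Under exogeneity and monotonicity, PN = (p₁ − p₀)/p₁.
PN = (0.18591 − 0.05989) / 0.18591 ≈ 0.6778

PN ≈ 0.678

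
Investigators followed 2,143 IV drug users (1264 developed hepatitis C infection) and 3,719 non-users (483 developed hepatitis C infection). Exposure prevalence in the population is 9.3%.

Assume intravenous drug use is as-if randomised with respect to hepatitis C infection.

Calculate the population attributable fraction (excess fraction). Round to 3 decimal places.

p₁ = P(outcome | exposed) = 1264/2143 = 0.58983
p₀ = P(outcome | unexposed) = 483/3719 = 0.12987
Overall risk P(Y=1) = π·p₁ + (1−π)·p₀ = 0.093×0.58983 + 0.907×0.12987 = 0.17265.
Under exogeneity, PAF = [P(Y=1) − p₀] / P(Y=1).
PAF = (0.17265 − 0.12987) / 0.17265 ≈ 0.2478

PAF ≈ 0.248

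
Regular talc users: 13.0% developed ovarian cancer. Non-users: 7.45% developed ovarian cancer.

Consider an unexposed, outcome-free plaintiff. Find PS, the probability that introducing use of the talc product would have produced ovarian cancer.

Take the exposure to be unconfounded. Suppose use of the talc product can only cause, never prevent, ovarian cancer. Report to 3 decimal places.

PS ≈ 0.060

p₁ = 0.13, p₀ = 0.0745.
Under exogeneity and monotonicity, PS = (p₁ − p₀) / (1 − p₀).
PS = (0.13 − 0.0745) / (1 − 0.0745) = 0.0555 / 0.9255 ≈ 0.0600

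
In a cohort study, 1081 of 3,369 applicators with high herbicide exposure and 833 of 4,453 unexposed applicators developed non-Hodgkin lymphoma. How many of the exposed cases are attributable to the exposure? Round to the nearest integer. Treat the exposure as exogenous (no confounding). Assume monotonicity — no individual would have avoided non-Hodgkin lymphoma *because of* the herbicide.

about 451 cases

p₁ = P(outcome | exposed) = 1081/3369 = 0.32087
p₀ = P(outcome | unexposed) = 833/4453 = 0.18706
PN = (p₁ − p₀)/p₁ = (0.32087 − 0.18706) / 0.32087 ≈ 0.41700.
Attributable cases ≈ PN × (exposed cases) = 0.41700 × 1081 ≈ 450.78.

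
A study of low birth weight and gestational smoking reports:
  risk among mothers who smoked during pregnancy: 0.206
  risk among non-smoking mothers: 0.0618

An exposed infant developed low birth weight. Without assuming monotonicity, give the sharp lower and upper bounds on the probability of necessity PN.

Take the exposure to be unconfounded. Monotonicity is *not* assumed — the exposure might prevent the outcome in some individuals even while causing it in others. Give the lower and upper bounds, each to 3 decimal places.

0.700 ≤ PN ≤ 1.000

Let p₁ = 0.206, p₀ = 0.0618.
Under exogeneity alone the bounds on PN are max{0,(p₁−p₀)/p₁} ≤ PN ≤ min{1,(1−p₀)/p₁}.
  lower = (p₁ − p₀)/p₁ = 0.1442 / 0.206 ≈ 0.7000
  upper = min{1, (1 − p₀)/p₁} = 0.9382 / 0.206 ≈ 4.5544 → capped at 1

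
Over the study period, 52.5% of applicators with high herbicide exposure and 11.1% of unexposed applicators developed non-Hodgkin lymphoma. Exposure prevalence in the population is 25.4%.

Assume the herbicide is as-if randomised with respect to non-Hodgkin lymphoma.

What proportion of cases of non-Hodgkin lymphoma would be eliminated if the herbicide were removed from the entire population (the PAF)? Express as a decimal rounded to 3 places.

p₁ = 0.525, p₀ = 0.111.
Overall risk P(Y=1) = π·p₁ + (1−π)·p₀ = 0.254×0.525 + 0.746×0.111 = 0.21616.
Under exogeneity, PAF = [P(Y=1) − p₀] / P(Y=1).
PAF = (0.21616 − 0.111) / 0.21616 ≈ 0.4865

PAF ≈ 0.486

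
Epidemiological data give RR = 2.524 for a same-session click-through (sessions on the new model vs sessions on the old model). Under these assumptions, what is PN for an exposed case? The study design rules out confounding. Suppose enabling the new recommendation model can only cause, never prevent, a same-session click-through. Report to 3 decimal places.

PN ≈ 0.604

Under exogeneity and monotonicity, PN = (RR − 1) / RR = 1 − 1/RR.
PN = (2.524 − 1) / 2.524 = 1.524 / 2.524 ≈ 0.6038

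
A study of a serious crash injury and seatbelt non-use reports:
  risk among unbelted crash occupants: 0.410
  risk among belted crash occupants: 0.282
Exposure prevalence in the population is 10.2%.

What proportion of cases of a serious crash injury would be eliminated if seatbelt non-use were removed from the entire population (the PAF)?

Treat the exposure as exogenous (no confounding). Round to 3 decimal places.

Let p₁ = 0.41, p₀ = 0.282.
Overall risk P(Y=1) = π·p₁ + (1−π)·p₀ = 0.102×0.41 + 0.898×0.282 = 0.29506.
Under exogeneity, PAF = [P(Y=1) − p₀] / P(Y=1).
PAF = (0.29506 − 0.282) / 0.29506 ≈ 0.0442

PAF ≈ 0.044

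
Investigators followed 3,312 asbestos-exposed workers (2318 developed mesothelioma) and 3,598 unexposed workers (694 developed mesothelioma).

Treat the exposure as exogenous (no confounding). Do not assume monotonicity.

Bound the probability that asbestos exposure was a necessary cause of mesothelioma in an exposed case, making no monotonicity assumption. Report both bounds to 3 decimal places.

0.724 ≤ PN ≤ 1.000

p₁ = P(outcome | exposed) = 2318/3312 = 0.69988
p₀ = P(outcome | unexposed) = 694/3598 = 0.19288
Under exogeneity alone the bounds on PN are max{0,(p₁−p₀)/p₁} ≤ PN ≤ min{1,(1−p₀)/p₁}.
  lower = (p₁ − p₀)/p₁ = 0.50699 / 0.69988 ≈ 0.7244
  upper = min{1, (1 − p₀)/p₁} = 0.80712 / 0.69988 ≈ 1.1532 → capped at 1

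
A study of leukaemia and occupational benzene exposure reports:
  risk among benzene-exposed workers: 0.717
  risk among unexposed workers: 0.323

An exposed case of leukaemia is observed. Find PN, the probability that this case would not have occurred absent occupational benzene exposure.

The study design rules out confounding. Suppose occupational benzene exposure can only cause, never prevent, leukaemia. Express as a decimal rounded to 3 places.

PN ≈ 0.550

Let p₁ = 0.717, p₀ = 0.323.
Under exogeneity and monotonicity, PN = (p₁ − p₀) / p₁.
PN = (0.717 − 0.323) / 0.717 = 0.394 / 0.717 ≈ 0.5495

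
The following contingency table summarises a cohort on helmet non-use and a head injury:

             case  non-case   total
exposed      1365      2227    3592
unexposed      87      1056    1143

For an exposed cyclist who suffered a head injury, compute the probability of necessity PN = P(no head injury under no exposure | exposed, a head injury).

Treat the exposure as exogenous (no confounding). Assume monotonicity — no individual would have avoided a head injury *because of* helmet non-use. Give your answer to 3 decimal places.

PN ≈ 0.800

p₁ = P(outcome | exposed) = 1365/3592 = 0.38001
p₀ = P(outcome | unexposed) = 87/1143 = 0.076115
Under exogeneity and monotonicity, PN = (p₁ − p₀) / p₁.
PN = (0.38001 − 0.076115) / 0.38001 = 0.3039 / 0.38001 ≈ 0.7997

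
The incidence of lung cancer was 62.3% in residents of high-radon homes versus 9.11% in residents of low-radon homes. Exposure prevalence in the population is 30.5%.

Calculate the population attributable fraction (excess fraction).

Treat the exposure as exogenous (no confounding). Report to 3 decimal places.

PAF ≈ 0.640

p₁ = 0.623, p₀ = 0.0911.
Overall risk P(Y=1) = π·p₁ + (1−π)·p₀ = 0.305×0.623 + 0.695×0.0911 = 0.25333.
Under exogeneity, PAF = [P(Y=1) − p₀] / P(Y=1).
PAF = (0.25333 − 0.0911) / 0.25333 ≈ 0.6404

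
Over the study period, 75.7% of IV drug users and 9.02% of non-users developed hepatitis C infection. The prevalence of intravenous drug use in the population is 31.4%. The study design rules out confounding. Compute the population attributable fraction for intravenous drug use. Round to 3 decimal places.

PAF ≈ 0.699

p₁ = 0.757, p₀ = 0.0902.
Overall risk P(Y=1) = π·p₁ + (1−π)·p₀ = 0.314×0.757 + 0.686×0.0902 = 0.29958.
Under exogeneity, PAF = [P(Y=1) − p₀] / P(Y=1).
PAF = (0.29958 − 0.0902) / 0.29958 ≈ 0.6989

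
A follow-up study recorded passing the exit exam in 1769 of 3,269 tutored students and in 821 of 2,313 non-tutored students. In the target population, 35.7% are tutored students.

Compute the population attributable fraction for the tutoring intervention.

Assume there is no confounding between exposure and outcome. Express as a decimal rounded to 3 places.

p₁ = P(outcome | exposed) = 1769/3269 = 0.54114
p₀ = P(outcome | unexposed) = 821/2313 = 0.35495
Overall risk P(Y=1) = π·p₁ + (1−π)·p₀ = 0.357×0.54114 + 0.643×0.35495 = 0.42142.
Under exogeneity, PAF = [P(Y=1) − p₀] / P(Y=1).
PAF = (0.42142 − 0.35495) / 0.42142 ≈ 0.1577

PAF ≈ 0.158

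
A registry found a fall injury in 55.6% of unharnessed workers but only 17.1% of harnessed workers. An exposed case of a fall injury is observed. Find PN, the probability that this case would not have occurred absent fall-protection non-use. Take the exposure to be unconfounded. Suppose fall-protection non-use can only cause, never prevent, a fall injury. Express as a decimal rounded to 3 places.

p₁ = 0.556, p₀ = 0.171.
Under exogeneity and monotonicity, PN = (p₁ − p₀) / p₁.
PN = (0.556 − 0.171) / 0.556 = 0.385 / 0.556 ≈ 0.6924

PN ≈ 0.692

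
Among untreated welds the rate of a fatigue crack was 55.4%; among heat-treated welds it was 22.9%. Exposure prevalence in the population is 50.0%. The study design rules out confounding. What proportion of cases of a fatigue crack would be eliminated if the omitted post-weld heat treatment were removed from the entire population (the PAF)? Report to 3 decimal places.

PAF ≈ 0.415

p₁ = 0.554, p₀ = 0.229.
Overall risk P(Y=1) = π·p₁ + (1−π)·p₀ = 0.5×0.554 + 0.5×0.229 = 0.3915.
Under exogeneity, PAF = [P(Y=1) − p₀] / P(Y=1).
PAF = (0.3915 − 0.229) / 0.3915 ≈ 0.4151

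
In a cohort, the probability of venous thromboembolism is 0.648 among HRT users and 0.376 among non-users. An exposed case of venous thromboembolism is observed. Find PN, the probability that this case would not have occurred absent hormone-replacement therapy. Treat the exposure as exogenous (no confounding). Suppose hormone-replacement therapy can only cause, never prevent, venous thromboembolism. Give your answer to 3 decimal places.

Let p₁ = 0.648, p₀ = 0.376.
Under exogeneity and monotonicity, PN = (p₁ − p₀) / p₁.
PN = (0.648 − 0.376) / 0.648 = 0.272 / 0.648 ≈ 0.4198

PN ≈ 0.420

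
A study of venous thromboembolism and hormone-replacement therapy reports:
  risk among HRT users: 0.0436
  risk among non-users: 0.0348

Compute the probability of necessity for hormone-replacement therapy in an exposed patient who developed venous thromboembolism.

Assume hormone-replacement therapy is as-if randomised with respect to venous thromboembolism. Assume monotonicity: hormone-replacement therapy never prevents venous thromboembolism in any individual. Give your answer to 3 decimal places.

Let p₁ = 0.0436, p₀ = 0.0348.
Under exogeneity and monotonicity, PN = (p₁ − p₀) / p₁.
PN = (0.0436 − 0.0348) / 0.0436 = 0.0088 / 0.0436 ≈ 0.2018

PN ≈ 0.202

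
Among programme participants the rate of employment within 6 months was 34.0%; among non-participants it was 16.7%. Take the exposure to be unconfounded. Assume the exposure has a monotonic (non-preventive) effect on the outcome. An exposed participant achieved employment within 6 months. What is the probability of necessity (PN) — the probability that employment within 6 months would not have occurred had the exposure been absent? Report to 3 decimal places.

p₁ = 0.34, p₀ = 0.167.
Under exogeneity and monotonicity, PN = (p₁ − p₀) / p₁.
PN = (0.34 − 0.167) / 0.34 = 0.173 / 0.34 ≈ 0.5088

PN ≈ 0.509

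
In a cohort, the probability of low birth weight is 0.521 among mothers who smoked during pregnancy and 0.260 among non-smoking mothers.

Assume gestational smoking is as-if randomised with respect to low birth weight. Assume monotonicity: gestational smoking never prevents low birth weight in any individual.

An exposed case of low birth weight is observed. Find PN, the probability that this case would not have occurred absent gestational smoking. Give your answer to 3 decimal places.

Let p₁ = 0.521, p₀ = 0.26.
Under exogeneity and monotonicity, PN = (p₁ − p₀) / p₁.
PN = (0.521 − 0.26) / 0.521 = 0.261 / 0.521 ≈ 0.5010

PN ≈ 0.501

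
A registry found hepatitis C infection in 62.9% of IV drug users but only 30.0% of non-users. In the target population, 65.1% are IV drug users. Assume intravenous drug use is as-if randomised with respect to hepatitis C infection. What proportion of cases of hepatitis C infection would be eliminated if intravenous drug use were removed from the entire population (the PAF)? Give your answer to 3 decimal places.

p₁ = 0.629, p₀ = 0.3.
Overall risk P(Y=1) = π·p₁ + (1−π)·p₀ = 0.651×0.629 + 0.349×0.3 = 0.51418.
Under exogeneity, PAF = [P(Y=1) − p₀] / P(Y=1).
PAF = (0.51418 − 0.3) / 0.51418 ≈ 0.4165

PAF ≈ 0.417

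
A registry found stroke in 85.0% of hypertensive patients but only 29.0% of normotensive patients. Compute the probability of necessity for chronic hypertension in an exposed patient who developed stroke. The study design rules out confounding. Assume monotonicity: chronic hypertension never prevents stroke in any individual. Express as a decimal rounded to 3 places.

p₁ = 0.85, p₀ = 0.29.
Under exogeneity and monotonicity, PN = (p₁ − p₀) / p₁.
PN = (0.85 − 0.29) / 0.85 = 0.56 / 0.85 ≈ 0.6588

PN ≈ 0.659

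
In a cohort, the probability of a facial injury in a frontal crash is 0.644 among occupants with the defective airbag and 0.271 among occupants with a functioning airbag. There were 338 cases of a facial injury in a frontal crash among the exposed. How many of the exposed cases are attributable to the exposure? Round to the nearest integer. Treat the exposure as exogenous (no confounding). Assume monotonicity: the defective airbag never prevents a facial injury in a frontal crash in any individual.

Let p₁ = 0.644, p₀ = 0.271.
PN = (p₁ − p₀)/p₁ = (0.644 − 0.271) / 0.644 ≈ 0.57919.
Attributable cases ≈ PN × (exposed cases) = 0.57919 × 338 ≈ 195.77.

about 196 cases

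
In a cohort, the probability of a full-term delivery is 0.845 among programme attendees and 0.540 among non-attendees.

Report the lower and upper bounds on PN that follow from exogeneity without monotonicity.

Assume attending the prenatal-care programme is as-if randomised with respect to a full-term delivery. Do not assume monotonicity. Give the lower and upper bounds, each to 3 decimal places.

0.361 ≤ PN ≤ 0.544

Let p₁ = 0.845, p₀ = 0.54.
Under exogeneity alone the bounds on PN are max{0,(p₁−p₀)/p₁} ≤ PN ≤ min{1,(1−p₀)/p₁}.
  lower = (p₁ − p₀)/p₁ = 0.305 / 0.845 ≈ 0.3609
  upper = min{1, (1 − p₀)/p₁} = 0.46 / 0.845 ≈ 0.5444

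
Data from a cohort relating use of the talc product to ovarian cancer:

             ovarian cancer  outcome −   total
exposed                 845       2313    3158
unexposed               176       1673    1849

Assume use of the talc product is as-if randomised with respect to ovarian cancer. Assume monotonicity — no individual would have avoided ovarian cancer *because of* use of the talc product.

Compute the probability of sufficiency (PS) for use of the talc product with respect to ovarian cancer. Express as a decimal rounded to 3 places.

p₁ = P(outcome | exposed) = 845/3158 = 0.26757
p₀ = P(outcome | unexposed) = 176/1849 = 0.095187
Under exogeneity and monotonicity, PS = (p₁ − p₀)/(1 − p₀).
PS = (0.26757 − 0.095187) / 0.90481 ≈ 0.1905

PS ≈ 0.191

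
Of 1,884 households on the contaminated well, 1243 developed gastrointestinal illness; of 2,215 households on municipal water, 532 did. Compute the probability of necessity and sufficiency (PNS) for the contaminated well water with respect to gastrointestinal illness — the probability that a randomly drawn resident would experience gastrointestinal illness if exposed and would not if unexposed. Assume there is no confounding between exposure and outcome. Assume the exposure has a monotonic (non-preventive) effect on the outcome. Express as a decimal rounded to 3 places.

p₁ = P(outcome | exposed) = 1243/1884 = 0.65977
p₀ = P(outcome | unexposed) = 532/2215 = 0.24018
Under exogeneity and monotonicity, PNS = p₁ − p₀.
PNS = 0.65977 − 0.24018 = 0.41959

PNS ≈ 0.420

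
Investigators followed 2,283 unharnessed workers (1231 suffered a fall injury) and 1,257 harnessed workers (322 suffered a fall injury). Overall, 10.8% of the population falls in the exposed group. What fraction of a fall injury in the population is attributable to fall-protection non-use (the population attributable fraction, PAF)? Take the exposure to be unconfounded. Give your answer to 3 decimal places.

p₁ = P(outcome | exposed) = 1231/2283 = 0.5392
p₀ = P(outcome | unexposed) = 322/1257 = 0.25617
Overall risk P(Y=1) = π·p₁ + (1−π)·p₀ = 0.108×0.5392 + 0.892×0.25617 = 0.28673.
Under exogeneity, PAF = [P(Y=1) − p₀] / P(Y=1).
PAF = (0.28673 − 0.25617) / 0.28673 ≈ 0.1066

PAF ≈ 0.107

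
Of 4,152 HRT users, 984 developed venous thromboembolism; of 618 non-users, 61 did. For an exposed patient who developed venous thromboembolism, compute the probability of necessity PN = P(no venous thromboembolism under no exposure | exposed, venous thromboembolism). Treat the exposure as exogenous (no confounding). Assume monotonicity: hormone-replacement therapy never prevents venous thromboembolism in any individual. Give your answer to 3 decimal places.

PN ≈ 0.584

p₁ = P(outcome | exposed) = 984/4152 = 0.23699
p₀ = P(outcome | unexposed) = 61/618 = 0.098706
Under exogeneity and monotonicity, PN = (p₁ − p₀) / p₁.
PN = (0.23699 − 0.098706) / 0.23699 = 0.13829 / 0.23699 ≈ 0.5835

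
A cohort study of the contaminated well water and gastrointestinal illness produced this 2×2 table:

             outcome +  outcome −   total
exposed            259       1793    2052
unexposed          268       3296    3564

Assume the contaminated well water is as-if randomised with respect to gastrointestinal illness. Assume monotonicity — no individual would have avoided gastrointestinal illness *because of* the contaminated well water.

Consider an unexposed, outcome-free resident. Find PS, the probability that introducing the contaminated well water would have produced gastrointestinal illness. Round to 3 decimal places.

p₁ = P(outcome | exposed) = 259/2052 = 0.12622
p₀ = P(outcome | unexposed) = 268/3564 = 0.075196
Under exogeneity and monotonicity, PS = (p₁ − p₀) / (1 − p₀).
PS = (0.12622 − 0.075196) / (1 − 0.075196) = 0.051022 / 0.9248 ≈ 0.0552

PS ≈ 0.055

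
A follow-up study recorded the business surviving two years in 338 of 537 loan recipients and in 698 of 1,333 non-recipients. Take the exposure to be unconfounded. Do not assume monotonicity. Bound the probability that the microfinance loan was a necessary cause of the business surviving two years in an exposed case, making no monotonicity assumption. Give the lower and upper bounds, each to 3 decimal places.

0.168 ≤ PN ≤ 0.757

p₁ = P(outcome | exposed) = 338/537 = 0.62942
p₀ = P(outcome | unexposed) = 698/1333 = 0.52363
Under exogeneity alone the bounds on PN are max{0,(p₁−p₀)/p₁} ≤ PN ≤ min{1,(1−p₀)/p₁}.
  lower = (p₁ − p₀)/p₁ = 0.10579 / 0.62942 ≈ 0.1681
  upper = min{1, (1 − p₀)/p₁} = 0.47637 / 0.62942 ≈ 0.7568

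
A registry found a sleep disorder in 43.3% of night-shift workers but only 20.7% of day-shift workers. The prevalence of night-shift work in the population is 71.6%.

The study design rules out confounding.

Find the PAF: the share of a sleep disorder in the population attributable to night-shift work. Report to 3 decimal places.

PAF ≈ 0.439

p₁ = 0.433, p₀ = 0.207.
Overall risk P(Y=1) = π·p₁ + (1−π)·p₀ = 0.716×0.433 + 0.284×0.207 = 0.36882.
Under exogeneity, PAF = [P(Y=1) − p₀] / P(Y=1).
PAF = (0.36882 − 0.207) / 0.36882 ≈ 0.4387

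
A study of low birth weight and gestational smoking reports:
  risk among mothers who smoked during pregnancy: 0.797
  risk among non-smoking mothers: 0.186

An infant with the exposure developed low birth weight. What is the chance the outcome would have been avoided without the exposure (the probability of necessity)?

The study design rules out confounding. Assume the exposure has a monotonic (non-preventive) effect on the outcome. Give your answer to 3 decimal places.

Let p₁ = 0.797, p₀ = 0.186.
Under exogeneity and monotonicity, PN = (p₁ − p₀) / p₁.
PN = (0.797 − 0.186) / 0.797 = 0.611 / 0.797 ≈ 0.7666

PN ≈ 0.767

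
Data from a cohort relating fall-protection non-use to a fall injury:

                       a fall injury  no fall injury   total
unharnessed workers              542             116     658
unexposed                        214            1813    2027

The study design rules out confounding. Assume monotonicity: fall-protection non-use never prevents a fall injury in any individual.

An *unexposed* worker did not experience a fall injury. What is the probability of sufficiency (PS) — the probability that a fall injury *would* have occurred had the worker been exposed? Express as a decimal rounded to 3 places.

p₁ = P(outcome | exposed) = 542/658 = 0.82371
p₀ = P(outcome | unexposed) = 214/2027 = 0.10557
Under exogeneity and monotonicity, PS = (p₁ − p₀)/(1 − p₀).
PS = (0.82371 − 0.10557) / 0.89443 ≈ 0.8029

PS ≈ 0.803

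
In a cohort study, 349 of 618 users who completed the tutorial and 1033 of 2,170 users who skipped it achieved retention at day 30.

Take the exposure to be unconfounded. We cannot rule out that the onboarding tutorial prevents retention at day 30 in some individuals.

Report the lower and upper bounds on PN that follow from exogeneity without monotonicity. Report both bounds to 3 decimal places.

p₁ = P(outcome | exposed) = 349/618 = 0.56472
p₀ = P(outcome | unexposed) = 1033/2170 = 0.47604
Under exogeneity alone the bounds on PN are max{0,(p₁−p₀)/p₁} ≤ PN ≤ min{1,(1−p₀)/p₁}.
  lower = (p₁ − p₀)/p₁ = 0.088688 / 0.56472 ≈ 0.1570
  upper = min{1, (1 − p₀)/p₁} = 0.52396 / 0.56472 ≈ 0.9278

0.157 ≤ PN ≤ 0.928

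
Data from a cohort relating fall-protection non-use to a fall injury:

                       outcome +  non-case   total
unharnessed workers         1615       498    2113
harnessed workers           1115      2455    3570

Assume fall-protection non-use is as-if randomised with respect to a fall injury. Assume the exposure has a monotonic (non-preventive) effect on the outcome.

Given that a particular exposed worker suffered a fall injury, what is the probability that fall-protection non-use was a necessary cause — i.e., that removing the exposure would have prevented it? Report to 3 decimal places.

p₁ = P(outcome | exposed) = 1615/2113 = 0.76432
p₀ = P(outcome | unexposed) = 1115/3570 = 0.31232
Under exogeneity and monotonicity, PN = (p₁ − p₀)/p₁.
PN = (0.76432 − 0.31232) / 0.76432 ≈ 0.5914

PN ≈ 0.591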